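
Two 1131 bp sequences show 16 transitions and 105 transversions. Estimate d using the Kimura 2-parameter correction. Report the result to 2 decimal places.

P = 16/1131 ≈ 0.014147 and Q = 105/1131 ≈ 0.092838.
Under the Kimura two-parameter model, d = −½ ln(1 − 2P − Q) − ¼ ln(1 − 2Q).
1 − 2P − Q = 0.878868, giving −½ ln(0.878868) = 0.064560.
1 − 2Q = 0.814324, giving −¼ ln(0.814324) = 0.051349.
d = 0.064560 + 0.051349 = 0.115909.

0.12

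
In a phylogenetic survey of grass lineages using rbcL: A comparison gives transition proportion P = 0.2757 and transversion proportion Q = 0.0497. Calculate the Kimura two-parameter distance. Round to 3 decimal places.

0.486

Under the Kimura two-parameter model, d = −½ ln(1 − 2P − Q) − ¼ ln(1 − 2Q).
1 − 2P − Q = 0.3989, giving −½ ln(0.3989) = 0.459522.
1 − 2Q = 0.9006, giving −¼ ln(0.9006) = 0.026174.
d = 0.459522 + 0.026174 = 0.485696.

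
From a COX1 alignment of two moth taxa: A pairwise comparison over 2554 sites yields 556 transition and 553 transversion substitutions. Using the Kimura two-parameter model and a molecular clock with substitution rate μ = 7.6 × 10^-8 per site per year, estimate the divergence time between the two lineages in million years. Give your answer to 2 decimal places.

P = 556/2554 ≈ 0.217698 and Q = 553/2554 ≈ 0.216523.
Under the Kimura two-parameter model, d = −½ ln(1 − 2P − Q) − ¼ ln(1 − 2Q).
1 − 2P − Q = 0.348081, giving −½ ln(0.348081) = 0.527660.
1 − 2Q = 0.566954, giving −¼ ln(0.566954) = 0.141869.
d = 0.527660 + 0.141869 = 0.669529.
Under a molecular clock d = 2μt, so t = d/(2μ) = 0.669529 / (2 × 7.6 × 10^-8) = 4.40 million years.

4.40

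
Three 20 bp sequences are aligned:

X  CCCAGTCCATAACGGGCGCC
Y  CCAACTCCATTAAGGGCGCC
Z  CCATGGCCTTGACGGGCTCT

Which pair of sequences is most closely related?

X–Y: 4/20 differ, p = 0.200, d = 0.233.
X–Z: 7/20 differ, p = 0.350, d = 0.471.
Y–Z: 8/20 differ, p = 0.400, d = 0.572.
The smallest distance is between X and Y.

X and Y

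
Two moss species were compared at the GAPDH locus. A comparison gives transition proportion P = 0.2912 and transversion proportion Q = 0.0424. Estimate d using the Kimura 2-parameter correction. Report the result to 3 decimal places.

Under the Kimura two-parameter model, d = −½ ln(1 − 2P − Q) − ¼ ln(1 − 2Q).
1 − 2P − Q = 0.3752, giving −½ ln(0.3752) = 0.490148.
1 − 2Q = 0.9152, giving −¼ ln(0.9152) = 0.022153.
d = 0.490148 + 0.022153 = 0.512301.

0.512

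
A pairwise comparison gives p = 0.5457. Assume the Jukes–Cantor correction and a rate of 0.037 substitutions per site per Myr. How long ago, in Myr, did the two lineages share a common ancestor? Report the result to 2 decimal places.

d = −(3/4) ln(1 − 4p/3) = −0.75 ln(1 − 0.7276) = −0.75 ln(0.2724)
  = −0.75 × (-1.300484) = 0.975363 substitutions/site.
Under a molecular clock d = 2μt, so t = d/(2μ) = 0.975363 / (2 × 0.037) = 13.18 Myr.

13.18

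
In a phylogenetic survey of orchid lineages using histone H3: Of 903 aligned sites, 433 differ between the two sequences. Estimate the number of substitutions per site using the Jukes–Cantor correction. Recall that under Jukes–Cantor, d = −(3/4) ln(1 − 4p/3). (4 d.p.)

p = 433/903 ≈ 0.479513.
d = −(3/4) ln(1 − 4p/3) = −0.75 ln(1 − 0.639351) = −0.75 ln(0.360649)
  = −0.75 × (-1.019850) = 0.764888 substitutions/site.

0.7649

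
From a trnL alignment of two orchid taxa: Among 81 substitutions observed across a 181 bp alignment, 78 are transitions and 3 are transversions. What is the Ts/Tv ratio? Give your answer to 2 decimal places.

26.00

R = 78/3 = 26.00.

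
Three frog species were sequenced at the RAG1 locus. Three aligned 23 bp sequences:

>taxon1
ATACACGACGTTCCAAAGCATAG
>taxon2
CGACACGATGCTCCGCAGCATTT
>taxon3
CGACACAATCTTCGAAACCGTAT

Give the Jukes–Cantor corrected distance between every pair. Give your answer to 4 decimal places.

taxon1–taxon2: 8/23 sites differ → p ≈ 0.347826, d = −0.75 ln(1 − 0.463768) = 0.467391 ≈ 0.4674.
taxon1–taxon3: 9/23 sites differ → p ≈ 0.391304, d = −0.75 ln(1 − 0.521739) = 0.553199 ≈ 0.5532.
taxon2–taxon3: 9/23 sites differ → p ≈ 0.391304, d = −0.75 ln(1 − 0.521739) = 0.553199 ≈ 0.5532.

d(taxon1,taxon2) = 0.4674, d(taxon1,taxon3) = 0.5532, d(taxon2,taxon3) = 0.5532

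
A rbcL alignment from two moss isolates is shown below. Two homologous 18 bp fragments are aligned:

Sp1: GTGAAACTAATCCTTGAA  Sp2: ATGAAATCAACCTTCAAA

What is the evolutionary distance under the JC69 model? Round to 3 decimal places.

0.548

The sequences differ at 7 of 18 sites (1, 7, 8, 11, 13, 15, 16), so p = 7/18 ≈ 0.388889.
d = −(3/4) ln(1 − 4p/3) = −0.75 ln(1 − 0.518519) = −0.75 ln(0.481481)
  = −0.75 × (-0.730889) = 0.548167 substitutions/site.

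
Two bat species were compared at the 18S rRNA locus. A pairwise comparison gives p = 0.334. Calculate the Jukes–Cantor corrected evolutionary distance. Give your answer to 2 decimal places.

d = −(3/4) ln(1 − 4p/3) = −0.75 ln(1 − 0.445333) = −0.75 ln(0.554667)
  = −0.75 × (-0.589387) = 0.442040 substitutions/site.

0.44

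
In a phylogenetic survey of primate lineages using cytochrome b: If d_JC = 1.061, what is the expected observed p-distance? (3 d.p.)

p = (3/4)(1 − e^(−4d/3)) = 0.75 × (1 − e^(-1.414667)) = 0.75 × (1 − 0.243007) = 0.567745.

0.568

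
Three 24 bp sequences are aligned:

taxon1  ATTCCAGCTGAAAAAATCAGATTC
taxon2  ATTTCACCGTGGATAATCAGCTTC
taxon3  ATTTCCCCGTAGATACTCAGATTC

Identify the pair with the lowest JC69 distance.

taxon1–taxon2: 8/24 differ, p = 0.333, d = 0.441.
taxon1–taxon3: 8/24 differ, p = 0.333, d = 0.441.
taxon2–taxon3: 4/24 differ, p = 0.167, d = 0.188.
The smallest distance is between taxon2 and taxon3.

taxon2 and taxon3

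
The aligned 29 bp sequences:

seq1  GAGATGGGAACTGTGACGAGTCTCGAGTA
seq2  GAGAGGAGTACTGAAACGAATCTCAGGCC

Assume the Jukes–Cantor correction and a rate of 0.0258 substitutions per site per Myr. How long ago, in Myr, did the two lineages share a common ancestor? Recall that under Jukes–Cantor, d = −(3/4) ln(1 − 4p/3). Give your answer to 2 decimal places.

8.95

The sequences differ at 10 of 29 sites (5, 7, 9, 14, 15, 20, 25, 26, 28, 29), so p = 10/29 ≈ 0.344828.
d = −(3/4) ln(1 − 4p/3) = −0.75 ln(1 − 0.459771) = −0.75 ln(0.540229)
  = −0.75 × (-0.615762) = 0.461822 substitutions/site.
Under a molecular clock d = 2μt, so t = d/(2μ) = 0.461822 / (2 × 0.0258) = 8.95 Myr.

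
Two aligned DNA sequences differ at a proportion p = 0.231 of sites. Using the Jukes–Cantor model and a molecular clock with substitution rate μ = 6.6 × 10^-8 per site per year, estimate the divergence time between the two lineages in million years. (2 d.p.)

2.09

d = −(3/4) ln(1 − 4p/3) = −0.75 ln(1 − 0.308) = −0.75 ln(0.692)
  = −0.75 × (-0.368169) = 0.276127 substitutions/site.
Under a molecular clock d = 2μt, so t = d/(2μ) = 0.276127 / (2 × 6.6 × 10^-8) = 2.09 million years.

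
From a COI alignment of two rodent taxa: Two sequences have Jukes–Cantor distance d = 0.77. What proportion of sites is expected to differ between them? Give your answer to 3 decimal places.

p = (3/4)(1 − e^(−4d/3)) = 0.75 × (1 − e^(-1.026667)) = 0.75 × (1 − 0.358199) = 0.481351.

0.481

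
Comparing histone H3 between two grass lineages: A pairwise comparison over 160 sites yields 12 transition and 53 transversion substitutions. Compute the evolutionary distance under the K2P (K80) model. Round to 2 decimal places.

P = 12/160 = 0.075 and Q = 53/160 = 0.33125.
Under the Kimura two-parameter model, d = −½ ln(1 − 2P − Q) − ¼ ln(1 − 2Q).
1 − 2P − Q = 0.51875, giving −½ ln(0.51875) = 0.328167.
1 − 2Q = 0.3375, giving −¼ ln(0.3375) = 0.271547.
d = 0.328167 + 0.271547 = 0.599714.

0.60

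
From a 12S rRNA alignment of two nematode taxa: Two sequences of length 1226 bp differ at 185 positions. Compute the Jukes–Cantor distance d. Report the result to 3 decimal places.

p = 185/1226 ≈ 0.150897.
d = −(3/4) ln(1 − 4p/3) = −0.75 ln(1 − 0.201196) = −0.75 ln(0.798804)
  = −0.75 × (-0.224640) = 0.168480 substitutions/site.

0.168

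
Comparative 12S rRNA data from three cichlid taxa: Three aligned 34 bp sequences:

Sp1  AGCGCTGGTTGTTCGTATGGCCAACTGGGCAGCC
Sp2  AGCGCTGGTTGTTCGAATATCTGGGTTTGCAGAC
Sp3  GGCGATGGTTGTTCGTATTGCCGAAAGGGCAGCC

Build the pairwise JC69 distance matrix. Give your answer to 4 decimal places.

Sp1–Sp2: 10/34 sites differ → p ≈ 0.294118, d = −0.75 ln(1 − 0.392157) = 0.373379 ≈ 0.3734.
Sp1–Sp3: 6/34 sites differ → p ≈ 0.176471, d = −0.75 ln(1 − 0.235295) = 0.201199 ≈ 0.2012.
Sp2–Sp3: 12/34 sites differ → p ≈ 0.352941, d = −0.75 ln(1 − 0.470588) = 0.476991 ≈ 0.4770.

d(Sp1,Sp2) = 0.3734, d(Sp1,Sp3) = 0.2012, d(Sp2,Sp3) = 0.4770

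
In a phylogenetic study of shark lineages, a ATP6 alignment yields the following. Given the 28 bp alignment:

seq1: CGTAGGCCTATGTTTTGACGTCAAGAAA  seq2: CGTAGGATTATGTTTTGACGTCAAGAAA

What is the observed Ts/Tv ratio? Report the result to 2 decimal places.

1.00

Transitions are A↔G and C↔T; transversions are all other mismatches.
Transitions: 1. Transversions: 1.
R = 1/1 = 1.00.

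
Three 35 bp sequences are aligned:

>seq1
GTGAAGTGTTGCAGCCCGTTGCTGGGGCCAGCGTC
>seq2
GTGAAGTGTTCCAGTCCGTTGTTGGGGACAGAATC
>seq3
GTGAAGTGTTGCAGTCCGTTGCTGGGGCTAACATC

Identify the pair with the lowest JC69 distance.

seq1–seq2: 6/35 differ, p = 0.171, d = 0.195.
seq1–seq3: 4/35 differ, p = 0.114, d = 0.124.
seq2–seq3: 6/35 differ, p = 0.171, d = 0.195.
The smallest distance is between seq1 and seq3.

seq1 and seq3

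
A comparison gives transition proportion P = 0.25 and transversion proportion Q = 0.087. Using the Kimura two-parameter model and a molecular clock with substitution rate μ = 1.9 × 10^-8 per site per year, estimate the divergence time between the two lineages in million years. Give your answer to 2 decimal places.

12.89

Under the Kimura two-parameter model, d = −½ ln(1 − 2P − Q) − ¼ ln(1 − 2Q).
1 − 2P − Q = 0.413, giving −½ ln(0.413) = 0.442154.
1 − 2Q = 0.826, giving −¼ ln(0.826) = 0.047790.
d = 0.442154 + 0.047790 = 0.489944.
Under a molecular clock d = 2μt, so t = d/(2μ) = 0.489944 / (2 × 1.9 × 10^-8) = 12.89 million years.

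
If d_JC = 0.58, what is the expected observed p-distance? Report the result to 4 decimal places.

p = (3/4)(1 − e^(−4d/3)) = 0.75 × (1 − e^(-0.773333)) = 0.75 × (1 − 0.461472) = 0.403896.

0.4039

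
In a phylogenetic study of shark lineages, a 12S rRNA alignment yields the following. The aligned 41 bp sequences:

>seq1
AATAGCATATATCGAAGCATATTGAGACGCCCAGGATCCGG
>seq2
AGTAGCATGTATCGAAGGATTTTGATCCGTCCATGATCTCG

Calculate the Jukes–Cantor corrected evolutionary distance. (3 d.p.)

0.295

The sequences differ at 10 of 41 sites (2, 9, 18, 21, 26, 27, 30, 34, 39, 40), so p = 10/41 ≈ 0.243902.
d = −(3/4) ln(1 − 4p/3) = −0.75 ln(1 − 0.325203) = −0.75 ln(0.674797)
  = −0.75 × (-0.393343) = 0.295007 substitutions/site.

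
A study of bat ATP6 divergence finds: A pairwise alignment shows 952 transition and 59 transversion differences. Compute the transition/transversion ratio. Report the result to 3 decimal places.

R = 952/59 = 16.135593… ≈ 16.136 (to 3 d.p.).

16.136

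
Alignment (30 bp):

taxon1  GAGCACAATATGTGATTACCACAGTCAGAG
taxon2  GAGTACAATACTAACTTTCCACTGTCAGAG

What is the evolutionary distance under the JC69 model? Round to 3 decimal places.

The sequences differ at 8 of 30 sites (4, 11, 12, 13, 14, 15, 18, 23), so p = 8/30 ≈ 0.266667.
d = −(3/4) ln(1 − 4p/3) = −0.75 ln(1 − 0.355556) = −0.75 ln(0.644444)
  = −0.75 × (-0.439367) = 0.329525 substitutions/site.

0.330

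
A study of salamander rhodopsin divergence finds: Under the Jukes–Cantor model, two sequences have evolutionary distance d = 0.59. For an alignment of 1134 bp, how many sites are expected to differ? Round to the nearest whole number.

Invert JC69: p = (3/4)(1 − e^(−4d/3)) = 0.75 × (1 − e^(-0.786667)) = 0.75 × (1 − 0.455360) = 0.408480.
Expected differing sites = pL ≈ 0.408480 × 1134 = 463.21632 ≈ 463.

463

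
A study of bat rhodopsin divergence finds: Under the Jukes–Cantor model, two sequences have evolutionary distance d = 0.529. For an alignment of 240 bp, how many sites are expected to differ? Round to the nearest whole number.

91

Invert JC69: p = (3/4)(1 − e^(−4d/3)) = 0.75 × (1 − e^(-0.705333)) = 0.75 × (1 − 0.493944) = 0.379542.
Expected differing sites = pL ≈ 0.379542 × 240 = 91.09008 ≈ 91.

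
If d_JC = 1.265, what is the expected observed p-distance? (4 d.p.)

p = (3/4)(1 − e^(−4d/3)) = 0.75 × (1 − e^(-1.686667)) = 0.75 × (1 − 0.185136) = 0.611148.

0.6111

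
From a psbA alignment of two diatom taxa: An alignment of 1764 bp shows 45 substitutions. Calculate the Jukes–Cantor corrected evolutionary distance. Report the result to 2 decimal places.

0.03

p = 45/1764 ≈ 0.02551.
d = −(3/4) ln(1 − 4p/3) = −0.75 ln(1 − 0.034013) = −0.75 ln(0.965987)
  = −0.75 × (-0.034605) = 0.025954 substitutions/site.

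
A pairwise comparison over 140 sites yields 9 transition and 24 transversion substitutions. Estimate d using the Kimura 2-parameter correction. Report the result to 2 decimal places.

P = 9/140 ≈ 0.064286 and Q = 24/140 ≈ 0.171429.
Under the Kimura two-parameter model, d = −½ ln(1 − 2P − Q) − ¼ ln(1 − 2Q).
1 − 2P − Q = 0.699999, giving −½ ln(0.699999) = 0.178338.
1 − 2Q = 0.657142, giving −¼ ln(0.657142) = 0.104964.
d = 0.178338 + 0.104964 = 0.283302.

0.28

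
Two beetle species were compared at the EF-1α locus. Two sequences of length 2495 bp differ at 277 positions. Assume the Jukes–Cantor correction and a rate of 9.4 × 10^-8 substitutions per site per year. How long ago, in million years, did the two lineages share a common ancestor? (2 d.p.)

p = 277/2495 ≈ 0.111022.
d = −(3/4) ln(1 − 4p/3) = −0.75 ln(1 − 0.148029) = −0.75 ln(0.851971)
  = −0.75 × (-0.160203) = 0.120152 substitutions/site.
Under a molecular clock d = 2μt, so t = d/(2μ) = 0.120152 / (2 × 9.4 × 10^-8) = 0.64 million years.

0.64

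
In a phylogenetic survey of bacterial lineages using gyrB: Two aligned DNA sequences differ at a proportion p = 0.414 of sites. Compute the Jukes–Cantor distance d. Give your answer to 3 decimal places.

0.602

d = −(3/4) ln(1 − 4p/3) = −0.75 ln(1 − 0.552) = −0.75 ln(0.448)
  = −0.75 × (-0.802962) = 0.602222 substitutions/site.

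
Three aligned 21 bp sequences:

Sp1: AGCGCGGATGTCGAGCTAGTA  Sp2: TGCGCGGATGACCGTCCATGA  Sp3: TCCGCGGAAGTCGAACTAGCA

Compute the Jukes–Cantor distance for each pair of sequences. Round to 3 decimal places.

d(Sp1,Sp2) = 0.532, d(Sp1,Sp3) = 0.286, d(Sp2,Sp3) = 0.635

Sp1–Sp2: 8/21 sites differ → p ≈ 0.380952, d = −0.75 ln(1 − 0.507936) = 0.531860 ≈ 0.532.
Sp1–Sp3: 5/21 sites differ → p ≈ 0.238095, d = −0.75 ln(1 − 0.31746) = 0.286451 ≈ 0.286.
Sp2–Sp3: 9/21 sites differ → p ≈ 0.428571, d = −0.75 ln(1 − 0.571428) = 0.635472 ≈ 0.635.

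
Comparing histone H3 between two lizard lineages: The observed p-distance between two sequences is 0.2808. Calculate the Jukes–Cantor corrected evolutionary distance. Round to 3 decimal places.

d = −(3/4) ln(1 − 4p/3) = −0.75 ln(1 − 0.3744) = −0.75 ln(0.6256)
  = −0.75 × (-0.469044) = 0.351783 substitutions/site.

0.352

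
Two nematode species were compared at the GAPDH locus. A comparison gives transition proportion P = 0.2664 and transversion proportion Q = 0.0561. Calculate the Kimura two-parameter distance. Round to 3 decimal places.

Under the Kimura two-parameter model, d = −½ ln(1 − 2P − Q) − ¼ ln(1 − 2Q).
1 − 2P − Q = 0.4111, giving −½ ln(0.4111) = 0.444459.
1 − 2Q = 0.8878, giving −¼ ln(0.8878) = 0.029752.
d = 0.444459 + 0.029752 = 0.474211.

0.474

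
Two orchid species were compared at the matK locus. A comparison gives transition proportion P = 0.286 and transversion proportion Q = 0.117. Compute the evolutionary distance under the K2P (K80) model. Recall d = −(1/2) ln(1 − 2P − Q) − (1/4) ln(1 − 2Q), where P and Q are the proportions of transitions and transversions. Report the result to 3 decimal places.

Under the Kimura two-parameter model, d = −½ ln(1 − 2P − Q) − ¼ ln(1 − 2Q).
1 − 2P − Q = 0.311, giving −½ ln(0.311) = 0.583981.
1 − 2Q = 0.766, giving −¼ ln(0.766) = 0.066643.
d = 0.583981 + 0.066643 = 0.650624.

0.651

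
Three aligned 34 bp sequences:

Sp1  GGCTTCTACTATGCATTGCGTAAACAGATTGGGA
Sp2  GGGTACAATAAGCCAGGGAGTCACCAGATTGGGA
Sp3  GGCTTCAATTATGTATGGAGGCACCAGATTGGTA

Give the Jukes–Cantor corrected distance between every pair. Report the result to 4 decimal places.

Sp1–Sp2: 12/34 sites differ → p ≈ 0.352941, d = −0.75 ln(1 − 0.470588) = 0.476991 ≈ 0.4770.
Sp1–Sp3: 9/34 sites differ → p ≈ 0.264706, d = −0.75 ln(1 − 0.352941) = 0.326488 ≈ 0.3265.
Sp2–Sp3: 9/34 sites differ → p ≈ 0.264706, d = −0.75 ln(1 − 0.352941) = 0.326488 ≈ 0.3265.

d(Sp1,Sp2) = 0.4770, d(Sp1,Sp3) = 0.3265, d(Sp2,Sp3) = 0.3265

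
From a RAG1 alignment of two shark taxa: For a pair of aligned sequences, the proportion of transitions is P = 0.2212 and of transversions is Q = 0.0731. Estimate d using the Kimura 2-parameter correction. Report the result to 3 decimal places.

0.402

Under the Kimura two-parameter model, d = −½ ln(1 − 2P − Q) − ¼ ln(1 − 2Q).
1 − 2P − Q = 0.4845, giving −½ ln(0.4845) = 0.362319.
1 − 2Q = 0.8538, giving −¼ ln(0.8538) = 0.039515.
d = 0.362319 + 0.039515 = 0.401834.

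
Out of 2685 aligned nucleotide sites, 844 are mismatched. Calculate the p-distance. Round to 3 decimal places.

0.314

p = 844/2685 = 0.314338… ≈ 0.314 (to 3 d.p.).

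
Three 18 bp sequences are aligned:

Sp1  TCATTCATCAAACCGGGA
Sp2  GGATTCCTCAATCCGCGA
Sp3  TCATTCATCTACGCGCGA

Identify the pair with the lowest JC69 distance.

Sp1 and Sp3

Sp1–Sp2: 5/18 differ, p = 0.278, d = 0.347.
Sp1–Sp3: 4/18 differ, p = 0.222, d = 0.264.
Sp2–Sp3: 6/18 differ, p = 0.333, d = 0.441.
The smallest distance is between Sp1 and Sp3.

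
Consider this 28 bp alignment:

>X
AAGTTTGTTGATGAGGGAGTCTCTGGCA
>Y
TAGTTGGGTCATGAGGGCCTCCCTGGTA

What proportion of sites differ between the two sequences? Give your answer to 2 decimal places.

The sequences differ at 8 of 28 positions (sites 1, 6, 8, 10, 18, 19, 22, 27).
p = 8/28 = 0.285714… ≈ 0.29 (to 2 d.p.).

0.29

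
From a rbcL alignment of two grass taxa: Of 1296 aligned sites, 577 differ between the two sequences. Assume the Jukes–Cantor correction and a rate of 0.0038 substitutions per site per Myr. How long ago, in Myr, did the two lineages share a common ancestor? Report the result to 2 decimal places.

p = 577/1296 ≈ 0.445216.
d = −(3/4) ln(1 − 4p/3) = −0.75 ln(1 − 0.593621) = −0.75 ln(0.406379)
  = −0.75 × (-0.900469) = 0.675352 substitutions/site.
Under a molecular clock d = 2μt, so t = d/(2μ) = 0.675352 / (2 × 0.0038) = 88.86 Myr.

88.86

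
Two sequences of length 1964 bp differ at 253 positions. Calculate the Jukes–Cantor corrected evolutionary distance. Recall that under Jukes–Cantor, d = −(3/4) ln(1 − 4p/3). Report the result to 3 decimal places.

0.141

p = 253/1964 ≈ 0.128819.
d = −(3/4) ln(1 − 4p/3) = −0.75 ln(1 − 0.171759) = −0.75 ln(0.828241)
  = −0.75 × (-0.188451) = 0.141338 substitutions/site.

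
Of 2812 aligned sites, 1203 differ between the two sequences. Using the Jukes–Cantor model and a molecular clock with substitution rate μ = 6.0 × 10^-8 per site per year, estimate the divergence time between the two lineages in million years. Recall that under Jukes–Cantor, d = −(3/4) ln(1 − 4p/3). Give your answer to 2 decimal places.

p = 1203/2812 ≈ 0.427809.
d = −(3/4) ln(1 − 4p/3) = −0.75 ln(1 − 0.570412) = −0.75 ln(0.429588)
  = −0.75 × (-0.844929) = 0.633697 substitutions/site.
Under a molecular clock d = 2μt, so t = d/(2μ) = 0.633697 / (2 × 6.0 × 10^-8) = 5.28 million years.

5.28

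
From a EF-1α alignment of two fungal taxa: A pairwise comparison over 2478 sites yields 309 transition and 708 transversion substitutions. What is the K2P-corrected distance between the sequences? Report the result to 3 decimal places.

0.595

P = 309/2478 ≈ 0.124697 and Q = 708/2478 ≈ 0.285714.
Under the Kimura two-parameter model, d = −½ ln(1 − 2P − Q) − ¼ ln(1 − 2Q).
1 − 2P − Q = 0.464892, giving −½ ln(0.464892) = 0.382975.
1 − 2Q = 0.428572, giving −¼ ln(0.428572) = 0.211824.
d = 0.382975 + 0.211824 = 0.594799.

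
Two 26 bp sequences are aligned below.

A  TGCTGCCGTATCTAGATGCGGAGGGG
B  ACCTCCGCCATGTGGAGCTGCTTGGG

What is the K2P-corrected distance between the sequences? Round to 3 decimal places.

0.998

Of 26 sites, 3 differences are transitions and 11 are transversions, so P = 3/26 ≈ 0.115385 and Q = 11/26 ≈ 0.423077.
Under the Kimura two-parameter model, d = −½ ln(1 − 2P − Q) − ¼ ln(1 − 2Q).
1 − 2P − Q = 0.346153, giving −½ ln(0.346153) = 0.530437.
1 − 2Q = 0.153846, giving −¼ ln(0.153846) = 0.467951.
d = 0.530437 + 0.467951 = 0.998388.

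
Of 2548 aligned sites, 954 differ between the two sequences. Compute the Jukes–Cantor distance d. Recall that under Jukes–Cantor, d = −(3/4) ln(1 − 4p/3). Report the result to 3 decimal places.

0.519

p = 954/2548 ≈ 0.374411.
d = −(3/4) ln(1 − 4p/3) = −0.75 ln(1 − 0.499215) = −0.75 ln(0.500785)
  = −0.75 × (-0.691578) = 0.518684 substitutions/site.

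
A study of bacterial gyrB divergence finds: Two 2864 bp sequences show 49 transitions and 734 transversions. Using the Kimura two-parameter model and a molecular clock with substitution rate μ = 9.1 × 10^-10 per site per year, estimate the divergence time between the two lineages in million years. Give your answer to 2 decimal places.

P = 49/2864 ≈ 0.017109 and Q = 734/2864 ≈ 0.256285.
Under the Kimura two-parameter model, d = −½ ln(1 − 2P − Q) − ¼ ln(1 − 2Q).
1 − 2P − Q = 0.709497, giving −½ ln(0.709497) = 0.171600.
1 − 2Q = 0.48743, giving −¼ ln(0.48743) = 0.179652.
d = 0.171600 + 0.179652 = 0.351252.
Under a molecular clock d = 2μt, so t = d/(2μ) = 0.351252 / (2 × 9.1 × 10^-10) = 193.00 million years.

193.00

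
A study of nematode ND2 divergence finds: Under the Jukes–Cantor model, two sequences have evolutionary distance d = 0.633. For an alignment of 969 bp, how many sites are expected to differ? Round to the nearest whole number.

Invert JC69: p = (3/4)(1 − e^(−4d/3)) = 0.75 × (1 − e^(-0.844)) = 0.75 × (1 − 0.429987) = 0.427510.
Expected differing sites = pL ≈ 0.427510 × 969 = 414.25719 ≈ 414.

414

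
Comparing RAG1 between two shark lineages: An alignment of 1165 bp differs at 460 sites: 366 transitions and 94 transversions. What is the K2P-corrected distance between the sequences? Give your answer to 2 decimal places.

P = 366/1165 ≈ 0.314163 and Q = 94/1165 ≈ 0.080687.
Under the Kimura two-parameter model, d = −½ ln(1 − 2P − Q) − ¼ ln(1 − 2Q).
1 − 2P − Q = 0.290987, giving −½ ln(0.290987) = 0.617238.
1 − 2Q = 0.838626, giving −¼ ln(0.838626) = 0.043998.
d = 0.617238 + 0.043998 = 0.661236.

0.66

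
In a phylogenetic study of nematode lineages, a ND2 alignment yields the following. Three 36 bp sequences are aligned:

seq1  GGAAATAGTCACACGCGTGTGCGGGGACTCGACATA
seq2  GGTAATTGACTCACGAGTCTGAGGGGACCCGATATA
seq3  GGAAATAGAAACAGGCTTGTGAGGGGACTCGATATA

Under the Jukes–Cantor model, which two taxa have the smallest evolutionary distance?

seq1 and seq3

seq1–seq2: 9/36 differ, p = 0.250, d = 0.304.
seq1–seq3: 6/36 differ, p = 0.167, d = 0.188.
seq2–seq3: 9/36 differ, p = 0.250, d = 0.304.
The smallest distance is between seq1 and seq3.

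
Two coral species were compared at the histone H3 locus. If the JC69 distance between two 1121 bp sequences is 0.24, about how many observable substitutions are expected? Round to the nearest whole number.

230

Invert JC69: p = (3/4)(1 − e^(−4d/3)) = 0.75 × (1 − e^(-0.32)) = 0.75 × (1 − 0.726149) = 0.205388.
Expected differing sites = pL ≈ 0.205388 × 1121 = 230.239948 ≈ 230.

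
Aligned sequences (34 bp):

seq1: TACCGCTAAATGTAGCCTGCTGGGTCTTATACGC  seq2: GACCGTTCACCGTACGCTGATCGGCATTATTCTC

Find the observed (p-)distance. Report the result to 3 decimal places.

The sequences differ at 13 of 34 positions.
p = 13/34 = 0.382352… ≈ 0.382 (to 3 d.p.).

0.382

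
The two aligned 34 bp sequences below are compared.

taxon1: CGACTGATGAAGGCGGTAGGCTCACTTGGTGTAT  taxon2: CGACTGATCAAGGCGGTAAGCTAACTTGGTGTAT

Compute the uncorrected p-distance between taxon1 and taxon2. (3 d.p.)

The sequences differ at 3 of 34 positions (sites 9, 19, 23).
p = 3/34 = 0.088235… ≈ 0.088 (to 3 d.p.).

0.088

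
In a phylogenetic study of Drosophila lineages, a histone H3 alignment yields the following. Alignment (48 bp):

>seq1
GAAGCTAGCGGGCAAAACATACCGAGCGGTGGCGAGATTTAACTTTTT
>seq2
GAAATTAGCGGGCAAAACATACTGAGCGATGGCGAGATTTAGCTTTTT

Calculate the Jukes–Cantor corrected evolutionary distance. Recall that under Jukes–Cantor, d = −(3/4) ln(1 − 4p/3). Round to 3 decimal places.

0.112

The sequences differ at 5 of 48 sites (4, 5, 23, 29, 42), so p = 5/48 ≈ 0.104167.
d = −(3/4) ln(1 − 4p/3) = −0.75 ln(1 − 0.138889) = −0.75 ln(0.861111)
  = −0.75 × (-0.149532) = 0.112149 substitutions/site.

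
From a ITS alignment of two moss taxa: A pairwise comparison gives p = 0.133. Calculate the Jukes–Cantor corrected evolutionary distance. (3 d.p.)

d = −(3/4) ln(1 − 4p/3) = −0.75 ln(1 − 0.177333) = −0.75 ln(0.822667)
  = −0.75 × (-0.195204) = 0.146403 substitutions/site.

0.146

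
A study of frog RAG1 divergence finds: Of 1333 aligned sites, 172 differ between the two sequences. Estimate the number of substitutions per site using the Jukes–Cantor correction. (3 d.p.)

p = 172/1333 ≈ 0.129032.
d = −(3/4) ln(1 − 4p/3) = −0.75 ln(1 − 0.172043) = −0.75 ln(0.827957)
  = −0.75 × (-0.188794) = 0.141596 substitutions/site.

0.142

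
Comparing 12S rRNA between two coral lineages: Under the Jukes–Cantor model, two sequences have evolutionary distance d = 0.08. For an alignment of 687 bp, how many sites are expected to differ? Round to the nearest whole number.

Invert JC69: p = (3/4)(1 − e^(−4d/3)) = 0.75 × (1 − e^(-0.106667)) = 0.75 × (1 − 0.898825) = 0.075881.
Expected differing sites = pL ≈ 0.075881 × 687 = 52.130247 ≈ 52.

52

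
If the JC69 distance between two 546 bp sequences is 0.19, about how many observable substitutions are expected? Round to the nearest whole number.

92

Invert JC69: p = (3/4)(1 − e^(−4d/3)) = 0.75 × (1 − e^(-0.253333)) = 0.75 × (1 − 0.776209) = 0.167843.
Expected differing sites = pL ≈ 0.167843 × 546 = 91.642278 ≈ 92.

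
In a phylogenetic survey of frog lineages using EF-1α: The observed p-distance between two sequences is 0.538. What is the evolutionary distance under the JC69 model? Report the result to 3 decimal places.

0.948

d = −(3/4) ln(1 − 4p/3) = −0.75 ln(1 − 0.717333) = −0.75 ln(0.282667)
  = −0.75 × (-1.263486) = 0.947615 substitutions/site.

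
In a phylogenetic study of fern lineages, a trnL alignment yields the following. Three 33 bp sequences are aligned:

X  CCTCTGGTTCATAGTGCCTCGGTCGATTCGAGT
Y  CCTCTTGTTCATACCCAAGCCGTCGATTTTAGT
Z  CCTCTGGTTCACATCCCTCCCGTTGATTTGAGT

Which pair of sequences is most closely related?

X–Y: 10/33 differ, p = 0.303, d = 0.388.
X–Z: 9/33 differ, p = 0.273, d = 0.339.
Y–Z: 8/33 differ, p = 0.242, d = 0.293.
The smallest distance is between Y and Z.

Y and Z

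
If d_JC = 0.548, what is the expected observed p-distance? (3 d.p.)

p = (3/4)(1 − e^(−4d/3)) = 0.75 × (1 − e^(-0.730667)) = 0.75 × (1 − 0.481588) = 0.388809.

0.389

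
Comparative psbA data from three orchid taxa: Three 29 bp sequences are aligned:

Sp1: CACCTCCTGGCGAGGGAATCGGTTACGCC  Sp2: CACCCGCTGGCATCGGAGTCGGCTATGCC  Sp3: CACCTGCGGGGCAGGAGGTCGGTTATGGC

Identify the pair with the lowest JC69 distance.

Sp1–Sp2: 8/29 differ, p = 0.276, d = 0.344.
Sp1–Sp3: 9/29 differ, p = 0.310, d = 0.401.
Sp2–Sp3: 10/29 differ, p = 0.345, d = 0.462.
The smallest distance is between Sp1 and Sp2.

Sp1 and Sp2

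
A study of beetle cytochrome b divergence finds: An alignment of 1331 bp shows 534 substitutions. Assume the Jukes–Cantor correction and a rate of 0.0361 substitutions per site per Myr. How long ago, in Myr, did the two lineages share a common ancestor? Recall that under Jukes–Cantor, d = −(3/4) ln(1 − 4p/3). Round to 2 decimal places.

p = 534/1331 ≈ 0.401202.
d = −(3/4) ln(1 − 4p/3) = −0.75 ln(1 − 0.534936) = −0.75 ln(0.465064)
  = −0.75 × (-0.765580) = 0.574185 substitutions/site.
Under a molecular clock d = 2μt, so t = d/(2μ) = 0.574185 / (2 × 0.0361) = 7.95 Myr.

7.95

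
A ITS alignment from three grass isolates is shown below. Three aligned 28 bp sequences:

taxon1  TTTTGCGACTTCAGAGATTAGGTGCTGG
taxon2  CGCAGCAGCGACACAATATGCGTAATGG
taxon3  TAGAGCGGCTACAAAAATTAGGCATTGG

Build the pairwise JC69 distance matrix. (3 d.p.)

d(taxon1,taxon2) = 1.076, d(taxon1,taxon3) = 0.485, d(taxon2,taxon3) = 0.635

taxon1–taxon2: 16/28 sites differ → p ≈ 0.571429, d = −0.75 ln(1 − 0.761905) = 1.076314 ≈ 1.076.
taxon1–taxon3: 10/28 sites differ → p ≈ 0.357143, d = −0.75 ln(1 − 0.476191) = 0.484971 ≈ 0.485.
taxon2–taxon3: 12/28 sites differ → p ≈ 0.428571, d = −0.75 ln(1 − 0.571428) = 0.635472 ≈ 0.635.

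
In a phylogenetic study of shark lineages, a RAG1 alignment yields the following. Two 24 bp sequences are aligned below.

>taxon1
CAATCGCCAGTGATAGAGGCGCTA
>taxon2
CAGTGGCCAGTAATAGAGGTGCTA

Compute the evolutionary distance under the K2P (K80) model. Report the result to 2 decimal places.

0.19

Of 24 sites, 3 differences are transitions and 1 are transversions, so P = 3/24 = 0.125 and Q = 1/24 ≈ 0.041667.
Under the Kimura two-parameter model, d = −½ ln(1 − 2P − Q) − ¼ ln(1 − 2Q).
1 − 2P − Q = 0.708333, giving −½ ln(0.708333) = 0.172420.
1 − 2Q = 0.916666, giving −¼ ln(0.916666) = 0.021753.
d = 0.172420 + 0.021753 = 0.194173.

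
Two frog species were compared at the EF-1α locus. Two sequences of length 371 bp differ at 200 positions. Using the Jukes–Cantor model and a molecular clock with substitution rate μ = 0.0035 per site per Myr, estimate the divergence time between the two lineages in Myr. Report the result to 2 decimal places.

p = 200/371 ≈ 0.539084.
d = −(3/4) ln(1 − 4p/3) = −0.75 ln(1 − 0.718779) = −0.75 ln(0.281221)
  = −0.75 × (-1.268614) = 0.951461 substitutions/site.
Under a molecular clock d = 2μt, so t = d/(2μ) = 0.951461 / (2 × 0.0035) = 135.92 Myr.

135.92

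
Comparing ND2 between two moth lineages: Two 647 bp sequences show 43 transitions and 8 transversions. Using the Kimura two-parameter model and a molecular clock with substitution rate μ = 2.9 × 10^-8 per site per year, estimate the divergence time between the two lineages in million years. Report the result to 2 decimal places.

1.46

P = 43/647 ≈ 0.066461 and Q = 8/647 ≈ 0.012365.
Under the Kimura two-parameter model, d = −½ ln(1 − 2P − Q) − ¼ ln(1 − 2Q).
1 − 2P − Q = 0.854713, giving −½ ln(0.854713) = 0.078495.
1 − 2Q = 0.97527, giving −¼ ln(0.97527) = 0.006260.
d = 0.078495 + 0.006260 = 0.084755.
Under a molecular clock d = 2μt, so t = d/(2μ) = 0.084755 / (2 × 2.9 × 10^-8) = 1.46 million years.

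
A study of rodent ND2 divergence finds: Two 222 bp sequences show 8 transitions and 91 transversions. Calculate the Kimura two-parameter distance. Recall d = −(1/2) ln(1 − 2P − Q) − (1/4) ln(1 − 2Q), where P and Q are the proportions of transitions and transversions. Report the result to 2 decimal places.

0.76

P = 8/222 ≈ 0.036036 and Q = 91/222 ≈ 0.40991.
Under the Kimura two-parameter model, d = −½ ln(1 − 2P − Q) − ¼ ln(1 − 2Q).
1 − 2P − Q = 0.518018, giving −½ ln(0.518018) = 0.328873.
1 − 2Q = 0.18018, giving −¼ ln(0.18018) = 0.428450.
d = 0.328873 + 0.428450 = 0.757323.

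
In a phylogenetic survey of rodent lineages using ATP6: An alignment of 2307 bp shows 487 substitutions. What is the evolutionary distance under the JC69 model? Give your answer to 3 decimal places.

p = 487/2307 ≈ 0.211097.
d = −(3/4) ln(1 − 4p/3) = −0.75 ln(1 − 0.281463) = −0.75 ln(0.718537)
  = −0.75 × (-0.330538) = 0.247904 substitutions/site.

0.248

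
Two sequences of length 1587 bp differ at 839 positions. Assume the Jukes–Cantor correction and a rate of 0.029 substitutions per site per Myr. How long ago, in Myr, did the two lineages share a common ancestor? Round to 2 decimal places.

p = 839/1587 ≈ 0.52867.
d = −(3/4) ln(1 − 4p/3) = −0.75 ln(1 − 0.704893) = −0.75 ln(0.295107)
  = −0.75 × (-1.220417) = 0.915313 substitutions/site.
Under a molecular clock d = 2μt, so t = d/(2μ) = 0.915313 / (2 × 0.029) = 15.78 Myr.

15.78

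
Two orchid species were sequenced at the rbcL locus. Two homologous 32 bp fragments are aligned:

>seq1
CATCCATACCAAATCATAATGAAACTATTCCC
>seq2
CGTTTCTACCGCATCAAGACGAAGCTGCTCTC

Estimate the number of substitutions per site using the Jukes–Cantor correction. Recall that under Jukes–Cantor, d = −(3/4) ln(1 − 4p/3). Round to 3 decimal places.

The sequences differ at 13 of 32 sites, so p = 13/32 = 0.40625.
d = −(3/4) ln(1 − 4p/3) = −0.75 ln(1 − 0.541667) = −0.75 ln(0.458333)
  = −0.75 × (-0.780159) = 0.585119 substitutions/site.

0.585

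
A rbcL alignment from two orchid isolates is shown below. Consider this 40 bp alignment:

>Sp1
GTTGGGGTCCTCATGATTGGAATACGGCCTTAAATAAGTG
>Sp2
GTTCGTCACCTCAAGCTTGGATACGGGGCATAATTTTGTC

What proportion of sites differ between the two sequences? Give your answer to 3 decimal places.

The sequences differ at 16 of 40 positions.
p = 16/40 = 0.400.

0.400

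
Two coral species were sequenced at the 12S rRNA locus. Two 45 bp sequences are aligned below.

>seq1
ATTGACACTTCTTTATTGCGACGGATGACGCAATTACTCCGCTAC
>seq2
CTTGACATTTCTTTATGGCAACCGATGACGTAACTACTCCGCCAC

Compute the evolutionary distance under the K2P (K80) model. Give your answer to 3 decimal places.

0.206

Of 45 sites, 5 differences are transitions and 3 are transversions, so P = 5/45 ≈ 0.111111 and Q = 3/45 ≈ 0.066667.
Under the Kimura two-parameter model, d = −½ ln(1 − 2P − Q) − ¼ ln(1 − 2Q).
1 − 2P − Q = 0.711111, giving −½ ln(0.711111) = 0.170463.
1 − 2Q = 0.866666, giving −¼ ln(0.866666) = 0.035775.
d = 0.170463 + 0.035775 = 0.206238.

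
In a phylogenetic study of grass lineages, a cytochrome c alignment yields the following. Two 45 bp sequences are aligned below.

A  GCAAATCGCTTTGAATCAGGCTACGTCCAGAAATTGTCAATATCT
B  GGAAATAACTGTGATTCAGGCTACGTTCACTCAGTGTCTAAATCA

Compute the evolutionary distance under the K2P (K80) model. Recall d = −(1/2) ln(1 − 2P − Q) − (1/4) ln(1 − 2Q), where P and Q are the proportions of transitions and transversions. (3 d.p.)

0.371

Of 45 sites, 2 differences are transitions and 11 are transversions, so P = 2/45 ≈ 0.044444 and Q = 11/45 ≈ 0.244444.
Under the Kimura two-parameter model, d = −½ ln(1 − 2P − Q) − ¼ ln(1 − 2Q).
1 − 2P − Q = 0.666668, giving −½ ln(0.666668) = 0.202732.
1 − 2Q = 0.511112, giving −¼ ln(0.511112) = 0.167792.
d = 0.202732 + 0.167792 = 0.370524.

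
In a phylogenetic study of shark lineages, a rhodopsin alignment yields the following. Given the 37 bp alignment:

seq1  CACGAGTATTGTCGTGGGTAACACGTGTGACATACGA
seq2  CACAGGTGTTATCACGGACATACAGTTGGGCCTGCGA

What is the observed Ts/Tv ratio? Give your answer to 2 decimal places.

1.43

Transitions are A↔G and C↔T; transversions are all other mismatches.
Transitions: 10. Transversions: 7.
R = 10/7 = 1.428571… ≈ 1.43 (to 2 d.p.).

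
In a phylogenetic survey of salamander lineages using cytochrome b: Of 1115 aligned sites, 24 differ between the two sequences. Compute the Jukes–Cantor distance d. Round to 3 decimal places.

0.022

p = 24/1115 ≈ 0.021525.
d = −(3/4) ln(1 − 4p/3) = −0.75 ln(1 − 0.0287) = −0.75 ln(0.9713)
  = −0.75 × (-0.029120) = 0.021840 substitutions/site.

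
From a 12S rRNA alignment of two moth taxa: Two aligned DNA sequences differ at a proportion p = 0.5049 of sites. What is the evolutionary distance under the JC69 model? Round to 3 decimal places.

d = −(3/4) ln(1 − 4p/3) = −0.75 ln(1 − 0.6732) = −0.75 ln(0.3268)
  = −0.75 × (-1.118407) = 0.838805 substitutions/site.

0.839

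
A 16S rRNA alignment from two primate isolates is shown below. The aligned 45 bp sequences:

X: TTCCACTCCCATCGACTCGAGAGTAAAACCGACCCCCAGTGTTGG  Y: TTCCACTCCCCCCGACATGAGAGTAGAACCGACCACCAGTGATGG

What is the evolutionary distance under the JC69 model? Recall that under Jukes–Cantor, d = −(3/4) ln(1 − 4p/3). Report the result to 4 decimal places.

The sequences differ at 7 of 45 sites (11, 12, 17, 18, 26, 35, 42), so p = 7/45 ≈ 0.155556.
d = −(3/4) ln(1 − 4p/3) = −0.75 ln(1 − 0.207408) = −0.75 ln(0.792592)
  = −0.75 × (-0.232447) = 0.174335 substitutions/site.

0.1743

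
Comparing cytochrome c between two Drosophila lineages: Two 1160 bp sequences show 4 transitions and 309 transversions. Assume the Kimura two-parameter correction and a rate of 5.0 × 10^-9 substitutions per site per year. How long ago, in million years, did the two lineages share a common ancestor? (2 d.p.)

34.98

P = 4/1160 ≈ 0.003448 and Q = 309/1160 ≈ 0.266379.
Under the Kimura two-parameter model, d = −½ ln(1 − 2P − Q) − ¼ ln(1 − 2Q).
1 − 2P − Q = 0.726725, giving −½ ln(0.726725) = 0.159604.
1 − 2Q = 0.467242, giving −¼ ln(0.467242) = 0.190227.
d = 0.159604 + 0.190227 = 0.349831.
Under a molecular clock d = 2μt, so t = d/(2μ) = 0.349831 / (2 × 5.0 × 10^-9) = 34.98 million years.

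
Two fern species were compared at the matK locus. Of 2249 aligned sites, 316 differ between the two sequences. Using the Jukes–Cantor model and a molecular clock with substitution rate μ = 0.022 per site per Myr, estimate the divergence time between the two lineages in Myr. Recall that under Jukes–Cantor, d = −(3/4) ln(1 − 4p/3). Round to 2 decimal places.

p = 316/2249 ≈ 0.140507.
d = −(3/4) ln(1 − 4p/3) = −0.75 ln(1 − 0.187343) = −0.75 ln(0.812657)
  = −0.75 × (-0.207446) = 0.155585 substitutions/site.
Under a molecular clock d = 2μt, so t = d/(2μ) = 0.155585 / (2 × 0.022) = 3.54 Myr.

3.54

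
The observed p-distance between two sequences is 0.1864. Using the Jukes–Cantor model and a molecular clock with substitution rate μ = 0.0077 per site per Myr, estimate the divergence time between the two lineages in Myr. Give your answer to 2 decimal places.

d = −(3/4) ln(1 − 4p/3) = −0.75 ln(1 − 0.248533) = −0.75 ln(0.751467)
  = −0.75 × (-0.285728) = 0.214296 substitutions/site.
Under a molecular clock d = 2μt, so t = d/(2μ) = 0.214296 / (2 × 0.0077) = 13.92 Myr.

13.92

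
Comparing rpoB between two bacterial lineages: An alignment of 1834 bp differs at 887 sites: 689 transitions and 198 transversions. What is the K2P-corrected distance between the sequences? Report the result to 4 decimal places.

1.0415

P = 689/1834 ≈ 0.375682 and Q = 198/1834 ≈ 0.107961.
Under the Kimura two-parameter model, d = −½ ln(1 − 2P − Q) − ¼ ln(1 − 2Q).
1 − 2P − Q = 0.140675, giving −½ ln(0.140675) = 0.980652.
1 − 2Q = 0.784078, giving −¼ ln(0.784078) = 0.060812.
d = 0.980652 + 0.060812 = 1.041464.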